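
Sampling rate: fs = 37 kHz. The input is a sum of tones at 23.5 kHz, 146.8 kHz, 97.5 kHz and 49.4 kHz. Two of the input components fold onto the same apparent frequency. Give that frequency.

13.5 kHz

fs/2 = 18.5 kHz.
23.5 kHz > fs/2 = 18.5 kHz, folds to fs − 23.5 kHz = 13.5 kHz.
146.8 kHz mod fs = 35.8 kHz.
35.8 kHz > fs/2 = 18.5 kHz, folds to fs − 35.8 kHz = 1.2 kHz.
97.5 kHz mod fs = 23.5 kHz.
23.5 kHz > fs/2 = 18.5 kHz, folds to fs − 23.5 kHz = 13.5 kHz.
49.4 kHz mod fs = 12.4 kHz.
12.4 kHz ≤ fs/2 = 18.5 kHz, appears at 12.4 kHz.
23.5 kHz and 97.5 kHz both map to 13.5 kHz.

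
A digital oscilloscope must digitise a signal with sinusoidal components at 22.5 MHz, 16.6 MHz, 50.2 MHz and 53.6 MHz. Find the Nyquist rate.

107.2 MHz

Highest-frequency component: 53.6 MHz.
Nyquist rate = 2 × 53.6 MHz = 107.2 MHz.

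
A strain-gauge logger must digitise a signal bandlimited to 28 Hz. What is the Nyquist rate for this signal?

Nyquist rate = 2 × 28 Hz = 56 Hz.

56 Hz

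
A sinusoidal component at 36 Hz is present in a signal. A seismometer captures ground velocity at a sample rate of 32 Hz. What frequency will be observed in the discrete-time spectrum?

36 Hz mod fs = 4 Hz.
4 Hz ≤ fs/2 = 16 Hz, appears at 4 Hz.

4 Hz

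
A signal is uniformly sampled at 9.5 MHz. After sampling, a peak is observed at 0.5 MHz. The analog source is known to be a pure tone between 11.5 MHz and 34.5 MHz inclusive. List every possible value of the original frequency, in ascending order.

Frequencies that alias to 0.5 MHz are k·fs ± 0.5 MHz for integer k ≥ 0.
k=0: 0.5 MHz.
k=1: 9 MHz, 10 MHz.
k=2: 18.5 MHz, 19.5 MHz.
k=3: 28 MHz, 29 MHz.
k=4: 37.5 MHz, 38.5 MHz.
Within [11.5 MHz, 34.5 MHz]: 18.5 MHz, 19.5 MHz, 28 MHz, 29 MHz.

18.5 MHz, 19.5 MHz, 28 MHz, 29 MHz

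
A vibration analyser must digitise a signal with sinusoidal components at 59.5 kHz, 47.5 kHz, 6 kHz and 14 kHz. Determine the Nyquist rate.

Highest-frequency component: 59.5 kHz.
Nyquist rate = 2 × 59.5 kHz = 119 kHz.

119 kHz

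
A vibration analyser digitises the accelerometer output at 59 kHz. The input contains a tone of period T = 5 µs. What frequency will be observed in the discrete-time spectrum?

T = 5 µs → f = 1/T = 200 kHz.
200 kHz mod fs = 23 kHz.
23 kHz ≤ fs/2 = 29.5 kHz, appears at 23 kHz.

23 kHz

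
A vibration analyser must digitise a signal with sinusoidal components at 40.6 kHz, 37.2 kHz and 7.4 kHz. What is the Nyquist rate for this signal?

Highest-frequency component: 40.6 kHz.
Nyquist rate = 2 × 40.6 kHz = 81.2 kHz.

81.2 kHz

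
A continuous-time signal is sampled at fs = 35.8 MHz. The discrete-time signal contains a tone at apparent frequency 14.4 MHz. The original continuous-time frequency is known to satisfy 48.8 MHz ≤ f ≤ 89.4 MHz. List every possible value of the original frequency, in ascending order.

50.2 MHz, 57.2 MHz, 86 MHz

Frequencies that alias to 14.4 MHz are k·fs ± 14.4 MHz for integer k ≥ 0.
k=0: 14.4 MHz.
k=1: 21.4 MHz, 50.2 MHz.
k=2: 57.2 MHz, 86 MHz.
k=3: 93 MHz, 121.8 MHz.
Within [48.8 MHz, 89.4 MHz]: 50.2 MHz, 57.2 MHz, 86 MHz.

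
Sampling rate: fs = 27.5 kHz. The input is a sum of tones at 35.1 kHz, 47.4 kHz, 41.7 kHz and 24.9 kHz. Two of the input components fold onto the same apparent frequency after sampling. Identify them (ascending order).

fs/2 = 13.75 kHz.
35.1 kHz mod fs = 7.6 kHz.
7.6 kHz ≤ fs/2 = 13.75 kHz, appears at 7.6 kHz.
47.4 kHz mod fs = 19.9 kHz.
19.9 kHz > fs/2 = 13.75 kHz, folds to fs − 19.9 kHz = 7.6 kHz.
41.7 kHz mod fs = 14.2 kHz.
14.2 kHz > fs/2 = 13.75 kHz, folds to fs − 14.2 kHz = 13.3 kHz.
24.9 kHz > fs/2 = 13.75 kHz, folds to fs − 24.9 kHz = 2.6 kHz.
35.1 kHz and 47.4 kHz both map to 7.6 kHz.

35.1 kHz, 47.4 kHz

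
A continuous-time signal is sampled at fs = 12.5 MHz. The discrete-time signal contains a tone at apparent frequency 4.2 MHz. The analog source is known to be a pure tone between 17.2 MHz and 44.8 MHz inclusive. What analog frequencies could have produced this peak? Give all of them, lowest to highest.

20.8 MHz, 29.2 MHz, 33.3 MHz, 41.7 MHz

Frequencies that alias to 4.2 MHz are k·fs ± 4.2 MHz for integer k ≥ 0.
k=0: 4.2 MHz.
k=1: 8.3 MHz, 16.7 MHz.
k=2: 20.8 MHz, 29.2 MHz.
k=3: 33.3 MHz, 41.7 MHz.
k=4: 45.8 MHz, 54.2 MHz.
Within [17.2 MHz, 44.8 MHz]: 20.8 MHz, 29.2 MHz, 33.3 MHz, 41.7 MHz.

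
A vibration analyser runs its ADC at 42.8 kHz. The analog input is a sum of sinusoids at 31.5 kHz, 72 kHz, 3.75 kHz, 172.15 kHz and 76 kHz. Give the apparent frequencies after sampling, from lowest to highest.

0.95 kHz, 3.75 kHz, 9.6 kHz, 11.3 kHz, 13.6 kHz

fs/2 = 21.4 kHz.
31.5 kHz > fs/2 = 21.4 kHz, folds to fs − 31.5 kHz = 11.3 kHz.
72 kHz mod fs = 29.2 kHz.
29.2 kHz > fs/2 = 21.4 kHz, folds to fs − 29.2 kHz = 13.6 kHz.
3.75 kHz ≤ fs/2 = 21.4 kHz, passes unchanged.
172.15 kHz mod fs = 0.95 kHz.
0.95 kHz ≤ fs/2 = 21.4 kHz, appears at 0.95 kHz.
76 kHz mod fs = 33.2 kHz.
33.2 kHz > fs/2 = 21.4 kHz, folds to fs − 33.2 kHz = 9.6 kHz.
Distinct values: {0.95 kHz, 3.75 kHz, 9.6 kHz, 11.3 kHz, 13.6 kHz}.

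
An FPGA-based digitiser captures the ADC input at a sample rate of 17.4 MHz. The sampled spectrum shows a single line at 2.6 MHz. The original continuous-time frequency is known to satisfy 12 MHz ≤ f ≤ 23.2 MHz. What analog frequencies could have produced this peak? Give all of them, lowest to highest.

Frequencies that alias to 2.6 MHz are k·fs ± 2.6 MHz for integer k ≥ 0.
k=0: 2.6 MHz.
k=1: 14.8 MHz, 20 MHz.
k=2: 32.2 MHz, 37.4 MHz.
Within [12 MHz, 23.2 MHz]: 14.8 MHz, 20 MHz.

14.8 MHz, 20 MHz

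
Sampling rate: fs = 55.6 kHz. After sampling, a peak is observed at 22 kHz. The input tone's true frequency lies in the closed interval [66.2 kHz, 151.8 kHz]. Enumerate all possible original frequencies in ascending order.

77.6 kHz, 89.2 kHz, 133.2 kHz, 144.8 kHz

Frequencies that alias to 22 kHz are k·fs ± 22 kHz for integer k ≥ 0.
k=0: 22 kHz.
k=1: 33.6 kHz, 77.6 kHz.
k=2: 89.2 kHz, 133.2 kHz.
k=3: 144.8 kHz, 188.8 kHz.
k=4: 200.4 kHz, 244.4 kHz.
Within [66.2 kHz, 151.8 kHz]: 77.6 kHz, 89.2 kHz, 133.2 kHz, 144.8 kHz.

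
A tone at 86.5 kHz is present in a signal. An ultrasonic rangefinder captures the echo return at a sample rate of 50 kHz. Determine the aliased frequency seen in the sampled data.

86.5 kHz mod fs = 36.5 kHz.
36.5 kHz > fs/2 = 25 kHz, folds to fs − 36.5 kHz = 13.5 kHz.

13.5 kHz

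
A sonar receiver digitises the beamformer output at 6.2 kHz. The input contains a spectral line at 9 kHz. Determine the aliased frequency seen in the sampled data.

9 kHz mod fs = 2.8 kHz.
2.8 kHz ≤ fs/2 = 3.1 kHz, appears at 2.8 kHz.

2.8 kHz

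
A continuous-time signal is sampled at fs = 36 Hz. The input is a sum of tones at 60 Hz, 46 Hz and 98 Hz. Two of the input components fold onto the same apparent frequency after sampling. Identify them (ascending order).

46 Hz, 98 Hz

fs/2 = 18 Hz.
60 Hz mod fs = 24 Hz.
24 Hz > fs/2 = 18 Hz, folds to fs − 24 Hz = 12 Hz.
46 Hz mod fs = 10 Hz.
10 Hz ≤ fs/2 = 18 Hz, appears at 10 Hz.
98 Hz mod fs = 26 Hz.
26 Hz > fs/2 = 18 Hz, folds to fs − 26 Hz = 10 Hz.
46 Hz and 98 Hz both map to 10 Hz.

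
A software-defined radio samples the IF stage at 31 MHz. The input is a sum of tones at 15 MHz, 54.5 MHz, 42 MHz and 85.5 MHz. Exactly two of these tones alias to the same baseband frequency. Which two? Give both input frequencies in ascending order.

54.5 MHz, 85.5 MHz

fs/2 = 15.5 MHz.
15 MHz ≤ fs/2 = 15.5 MHz, passes unchanged.
54.5 MHz mod fs = 23.5 MHz.
23.5 MHz > fs/2 = 15.5 MHz, folds to fs − 23.5 MHz = 7.5 MHz.
42 MHz mod fs = 11 MHz.
11 MHz ≤ fs/2 = 15.5 MHz, appears at 11 MHz.
85.5 MHz mod fs = 23.5 MHz.
23.5 MHz > fs/2 = 15.5 MHz, folds to fs − 23.5 MHz = 7.5 MHz.
54.5 MHz and 85.5 MHz both map to 7.5 MHz.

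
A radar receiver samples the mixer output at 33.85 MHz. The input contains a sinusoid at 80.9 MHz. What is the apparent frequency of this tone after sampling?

80.9 MHz mod fs = 13.2 MHz.
13.2 MHz ≤ fs/2 = 16.925 MHz, appears at 13.2 MHz.

13.2 MHz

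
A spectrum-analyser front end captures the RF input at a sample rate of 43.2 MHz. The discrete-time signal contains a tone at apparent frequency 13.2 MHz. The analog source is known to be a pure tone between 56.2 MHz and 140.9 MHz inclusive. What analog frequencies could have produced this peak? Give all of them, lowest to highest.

56.4 MHz, 73.2 MHz, 99.6 MHz, 116.4 MHz

Frequencies that alias to 13.2 MHz are k·fs ± 13.2 MHz for integer k ≥ 0.
k=0: 13.2 MHz.
k=1: 30 MHz, 56.4 MHz.
k=2: 73.2 MHz, 99.6 MHz.
k=3: 116.4 MHz, 142.8 MHz.
k=4: 159.6 MHz, 186 MHz.
Within [56.2 MHz, 140.9 MHz]: 56.4 MHz, 73.2 MHz, 99.6 MHz, 116.4 MHz.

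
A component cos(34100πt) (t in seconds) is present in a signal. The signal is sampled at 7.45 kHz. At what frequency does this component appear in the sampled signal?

2.15 kHz

ω = 34100π rad/s → f = ω/(2π) = 17050 Hz = 17.05 kHz.
17.05 kHz mod fs = 2.15 kHz.
2.15 kHz ≤ fs/2 = 3.725 kHz, appears at 2.15 kHz.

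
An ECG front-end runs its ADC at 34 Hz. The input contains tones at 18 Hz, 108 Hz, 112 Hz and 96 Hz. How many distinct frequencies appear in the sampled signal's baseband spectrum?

3

fs/2 = 17 Hz.
18 Hz > fs/2 = 17 Hz, folds to fs − 18 Hz = 16 Hz.
108 Hz mod fs = 6 Hz.
6 Hz ≤ fs/2 = 17 Hz, appears at 6 Hz.
112 Hz mod fs = 10 Hz.
10 Hz ≤ fs/2 = 17 Hz, appears at 10 Hz.
96 Hz mod fs = 28 Hz.
28 Hz > fs/2 = 17 Hz, folds to fs − 28 Hz = 6 Hz.
Distinct values: {6 Hz, 10 Hz, 16 Hz} → 3.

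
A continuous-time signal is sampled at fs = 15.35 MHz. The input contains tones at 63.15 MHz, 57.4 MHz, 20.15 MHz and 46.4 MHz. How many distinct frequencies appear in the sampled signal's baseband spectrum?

4

fs/2 = 7.675 MHz.
63.15 MHz mod fs = 1.75 MHz.
1.75 MHz ≤ fs/2 = 7.675 MHz, appears at 1.75 MHz.
57.4 MHz mod fs = 11.35 MHz.
11.35 MHz > fs/2 = 7.675 MHz, folds to fs − 11.35 MHz = 4 MHz.
20.15 MHz mod fs = 4.8 MHz.
4.8 MHz ≤ fs/2 = 7.675 MHz, appears at 4.8 MHz.
46.4 MHz mod fs = 0.35 MHz.
0.35 MHz ≤ fs/2 = 7.675 MHz, appears at 0.35 MHz.
Distinct values: {0.35 MHz, 1.75 MHz, 4 MHz, 4.8 MHz} → 4.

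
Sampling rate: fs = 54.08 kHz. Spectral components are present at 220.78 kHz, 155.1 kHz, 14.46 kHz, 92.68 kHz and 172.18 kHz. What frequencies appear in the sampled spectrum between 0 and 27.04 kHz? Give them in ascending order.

fs/2 = 27.04 kHz.
220.78 kHz mod fs = 4.46 kHz.
4.46 kHz ≤ fs/2 = 27.04 kHz, appears at 4.46 kHz.
155.1 kHz mod fs = 46.94 kHz.
46.94 kHz > fs/2 = 27.04 kHz, folds to fs − 46.94 kHz = 7.14 kHz.
14.46 kHz ≤ fs/2 = 27.04 kHz, passes unchanged.
92.68 kHz mod fs = 38.6 kHz.
38.6 kHz > fs/2 = 27.04 kHz, folds to fs − 38.6 kHz = 15.48 kHz.
172.18 kHz mod fs = 9.94 kHz.
9.94 kHz ≤ fs/2 = 27.04 kHz, appears at 9.94 kHz.
Distinct values: {4.46 kHz, 7.14 kHz, 9.94 kHz, 14.46 kHz, 15.48 kHz}.

4.46 kHz, 7.14 kHz, 9.94 kHz, 14.46 kHz, 15.48 kHz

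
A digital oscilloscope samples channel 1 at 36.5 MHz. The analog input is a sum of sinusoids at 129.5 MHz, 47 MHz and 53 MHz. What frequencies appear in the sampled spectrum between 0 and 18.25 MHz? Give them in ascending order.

fs/2 = 18.25 MHz.
129.5 MHz mod fs = 20 MHz.
20 MHz > fs/2 = 18.25 MHz, folds to fs − 20 MHz = 16.5 MHz.
47 MHz mod fs = 10.5 MHz.
10.5 MHz ≤ fs/2 = 18.25 MHz, appears at 10.5 MHz.
53 MHz mod fs = 16.5 MHz.
16.5 MHz ≤ fs/2 = 18.25 MHz, appears at 16.5 MHz.
Distinct values: {10.5 MHz, 16.5 MHz}.

10.5 MHz, 16.5 MHz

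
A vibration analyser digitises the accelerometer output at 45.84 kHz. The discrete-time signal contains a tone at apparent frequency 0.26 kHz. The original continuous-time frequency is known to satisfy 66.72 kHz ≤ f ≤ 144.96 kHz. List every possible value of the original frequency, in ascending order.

Frequencies that alias to 0.26 kHz are k·fs ± 0.26 kHz for integer k ≥ 0.
k=0: 0.26 kHz.
k=1: 45.58 kHz, 46.1 kHz.
k=2: 91.42 kHz, 91.94 kHz.
k=3: 137.26 kHz, 137.78 kHz.
k=4: 183.1 kHz, 183.62 kHz.
Within [66.72 kHz, 144.96 kHz]: 91.42 kHz, 91.94 kHz, 137.26 kHz, 137.78 kHz.

91.42 kHz, 91.94 kHz, 137.26 kHz, 137.78 kHz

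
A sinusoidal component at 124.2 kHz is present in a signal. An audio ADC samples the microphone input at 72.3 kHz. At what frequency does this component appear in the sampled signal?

20.4 kHz

124.2 kHz mod fs = 51.9 kHz.
51.9 kHz > fs/2 = 36.15 kHz, folds to fs − 51.9 kHz = 20.4 kHz.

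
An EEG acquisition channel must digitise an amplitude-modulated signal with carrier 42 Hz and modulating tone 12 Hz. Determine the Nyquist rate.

AM sidebands sit at fc ± fm = 30 Hz and 54 Hz.
Highest-frequency component: 54 Hz.
Nyquist rate = 2 × 54 Hz = 108 Hz.

108 Hz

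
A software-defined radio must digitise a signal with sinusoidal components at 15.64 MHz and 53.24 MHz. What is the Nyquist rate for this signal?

106.48 MHz

Highest-frequency component: 53.24 MHz.
Nyquist rate = 2 × 53.24 MHz = 106.48 MHz.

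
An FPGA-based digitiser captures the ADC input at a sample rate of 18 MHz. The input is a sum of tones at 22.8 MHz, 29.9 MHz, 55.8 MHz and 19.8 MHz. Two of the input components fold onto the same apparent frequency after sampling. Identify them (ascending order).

19.8 MHz, 55.8 MHz

fs/2 = 9 MHz.
22.8 MHz mod fs = 4.8 MHz.
4.8 MHz ≤ fs/2 = 9 MHz, appears at 4.8 MHz.
29.9 MHz mod fs = 11.9 MHz.
11.9 MHz > fs/2 = 9 MHz, folds to fs − 11.9 MHz = 6.1 MHz.
55.8 MHz mod fs = 1.8 MHz.
1.8 MHz ≤ fs/2 = 9 MHz, appears at 1.8 MHz.
19.8 MHz mod fs = 1.8 MHz.
1.8 MHz ≤ fs/2 = 9 MHz, appears at 1.8 MHz.
19.8 MHz and 55.8 MHz both map to 1.8 MHz.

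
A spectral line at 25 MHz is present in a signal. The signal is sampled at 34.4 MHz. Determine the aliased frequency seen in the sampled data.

25 MHz > fs/2 = 17.2 MHz, folds to fs − 25 MHz = 9.4 MHz.

9.4 MHz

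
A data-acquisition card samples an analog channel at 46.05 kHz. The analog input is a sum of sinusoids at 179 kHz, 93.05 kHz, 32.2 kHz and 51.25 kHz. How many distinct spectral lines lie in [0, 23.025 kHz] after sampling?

3

fs/2 = 23.025 kHz.
179 kHz mod fs = 40.85 kHz.
40.85 kHz > fs/2 = 23.025 kHz, folds to fs − 40.85 kHz = 5.2 kHz.
93.05 kHz mod fs = 0.95 kHz.
0.95 kHz ≤ fs/2 = 23.025 kHz, appears at 0.95 kHz.
32.2 kHz > fs/2 = 23.025 kHz, folds to fs − 32.2 kHz = 13.85 kHz.
51.25 kHz mod fs = 5.2 kHz.
5.2 kHz ≤ fs/2 = 23.025 kHz, appears at 5.2 kHz.
Distinct values: {0.95 kHz, 5.2 kHz, 13.85 kHz} → 3.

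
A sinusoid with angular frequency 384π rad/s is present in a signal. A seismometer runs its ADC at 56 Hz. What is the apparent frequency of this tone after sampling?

24 Hz

ω = 384π rad/s → f = ω/(2π) = 192 Hz.
192 Hz mod fs = 24 Hz.
24 Hz ≤ fs/2 = 28 Hz, appears at 24 Hz.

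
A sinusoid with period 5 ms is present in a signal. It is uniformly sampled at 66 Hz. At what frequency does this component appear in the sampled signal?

T = 5 ms → f = 1/T = 200 Hz.
200 Hz mod fs = 2 Hz.
2 Hz ≤ fs/2 = 33 Hz, appears at 2 Hz.

2 Hz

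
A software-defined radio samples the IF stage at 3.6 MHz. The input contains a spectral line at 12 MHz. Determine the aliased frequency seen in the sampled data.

12 MHz mod fs = 1.2 MHz.
1.2 MHz ≤ fs/2 = 1.8 MHz, appears at 1.2 MHz.

1.2 MHz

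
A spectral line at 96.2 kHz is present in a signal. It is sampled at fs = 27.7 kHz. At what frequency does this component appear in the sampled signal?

96.2 kHz mod fs = 13.1 kHz.
13.1 kHz ≤ fs/2 = 13.85 kHz, appears at 13.1 kHz.

13.1 kHz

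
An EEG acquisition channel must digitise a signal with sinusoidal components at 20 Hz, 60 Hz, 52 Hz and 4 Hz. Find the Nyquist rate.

120 Hz

Highest-frequency component: 60 Hz.
Nyquist rate = 2 × 60 Hz = 120 Hz.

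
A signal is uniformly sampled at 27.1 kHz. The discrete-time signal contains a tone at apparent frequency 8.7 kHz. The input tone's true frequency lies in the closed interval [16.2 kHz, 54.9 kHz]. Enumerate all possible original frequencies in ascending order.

18.4 kHz, 35.8 kHz, 45.5 kHz

Frequencies that alias to 8.7 kHz are k·fs ± 8.7 kHz for integer k ≥ 0.
k=0: 8.7 kHz.
k=1: 18.4 kHz, 35.8 kHz.
k=2: 45.5 kHz, 62.9 kHz.
k=3: 72.6 kHz, 90 kHz.
Within [16.2 kHz, 54.9 kHz]: 18.4 kHz, 35.8 kHz, 45.5 kHz.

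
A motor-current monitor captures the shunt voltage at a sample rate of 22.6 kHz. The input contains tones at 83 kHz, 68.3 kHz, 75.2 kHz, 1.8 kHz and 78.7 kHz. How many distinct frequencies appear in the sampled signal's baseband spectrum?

fs/2 = 11.3 kHz.
83 kHz mod fs = 15.2 kHz.
15.2 kHz > fs/2 = 11.3 kHz, folds to fs − 15.2 kHz = 7.4 kHz.
68.3 kHz mod fs = 0.5 kHz.
0.5 kHz ≤ fs/2 = 11.3 kHz, appears at 0.5 kHz.
75.2 kHz mod fs = 7.4 kHz.
7.4 kHz ≤ fs/2 = 11.3 kHz, appears at 7.4 kHz.
1.8 kHz ≤ fs/2 = 11.3 kHz, passes unchanged.
78.7 kHz mod fs = 10.9 kHz.
10.9 kHz ≤ fs/2 = 11.3 kHz, appears at 10.9 kHz.
Distinct values: {0.5 kHz, 1.8 kHz, 7.4 kHz, 10.9 kHz} → 4.

4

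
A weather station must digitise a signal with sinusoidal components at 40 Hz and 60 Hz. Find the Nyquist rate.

120 Hz

Highest-frequency component: 60 Hz.
Nyquist rate = 2 × 60 Hz = 120 Hz.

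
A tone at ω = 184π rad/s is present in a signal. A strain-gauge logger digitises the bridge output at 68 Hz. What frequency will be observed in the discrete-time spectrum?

24 Hz

ω = 184π rad/s → f = ω/(2π) = 92 Hz.
92 Hz mod fs = 24 Hz.
24 Hz ≤ fs/2 = 34 Hz, appears at 24 Hz.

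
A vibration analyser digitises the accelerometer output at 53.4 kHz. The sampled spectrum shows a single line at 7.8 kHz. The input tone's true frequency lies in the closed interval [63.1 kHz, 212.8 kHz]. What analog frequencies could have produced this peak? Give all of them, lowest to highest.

99 kHz, 114.6 kHz, 152.4 kHz, 168 kHz, 205.8 kHz

Frequencies that alias to 7.8 kHz are k·fs ± 7.8 kHz for integer k ≥ 0.
k=0: 7.8 kHz.
k=1: 45.6 kHz, 61.2 kHz.
k=2: 99 kHz, 114.6 kHz.
k=3: 152.4 kHz, 168 kHz.
k=4: 205.8 kHz, 221.4 kHz.
k=5: 259.2 kHz, 274.8 kHz.
Within [63.1 kHz, 212.8 kHz]: 99 kHz, 114.6 kHz, 152.4 kHz, 168 kHz, 205.8 kHz.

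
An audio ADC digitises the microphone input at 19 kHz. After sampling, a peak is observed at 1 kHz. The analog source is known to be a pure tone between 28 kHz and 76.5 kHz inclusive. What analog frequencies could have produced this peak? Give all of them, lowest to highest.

37 kHz, 39 kHz, 56 kHz, 58 kHz, 75 kHz

Frequencies that alias to 1 kHz are k·fs ± 1 kHz for integer k ≥ 0.
k=0: 1 kHz.
k=1: 18 kHz, 20 kHz.
k=2: 37 kHz, 39 kHz.
k=3: 56 kHz, 58 kHz.
k=4: 75 kHz, 77 kHz.
k=5: 94 kHz, 96 kHz.
Within [28 kHz, 76.5 kHz]: 37 kHz, 39 kHz, 56 kHz, 58 kHz, 75 kHz.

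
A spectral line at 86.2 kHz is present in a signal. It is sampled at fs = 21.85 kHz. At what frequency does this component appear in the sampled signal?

86.2 kHz mod fs = 20.65 kHz.
20.65 kHz > fs/2 = 10.925 kHz, folds to fs − 20.65 kHz = 1.2 kHz.

1.2 kHz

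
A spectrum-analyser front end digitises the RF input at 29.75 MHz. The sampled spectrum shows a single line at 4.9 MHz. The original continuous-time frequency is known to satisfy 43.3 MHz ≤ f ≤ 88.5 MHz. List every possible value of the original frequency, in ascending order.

Frequencies that alias to 4.9 MHz are k·fs ± 4.9 MHz for integer k ≥ 0.
k=0: 4.9 MHz.
k=1: 24.85 MHz, 34.65 MHz.
k=2: 54.6 MHz, 64.4 MHz.
k=3: 84.35 MHz, 94.15 MHz.
k=4: 114.1 MHz, 123.9 MHz.
Within [43.3 MHz, 88.5 MHz]: 54.6 MHz, 64.4 MHz, 84.35 MHz.

54.6 MHz, 64.4 MHz, 84.35 MHz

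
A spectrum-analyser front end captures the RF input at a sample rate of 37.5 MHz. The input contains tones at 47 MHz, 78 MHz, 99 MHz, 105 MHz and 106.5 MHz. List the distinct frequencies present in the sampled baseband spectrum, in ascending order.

3 MHz, 6 MHz, 7.5 MHz, 9.5 MHz, 13.5 MHz

fs/2 = 18.75 MHz.
47 MHz mod fs = 9.5 MHz.
9.5 MHz ≤ fs/2 = 18.75 MHz, appears at 9.5 MHz.
78 MHz mod fs = 3 MHz.
3 MHz ≤ fs/2 = 18.75 MHz, appears at 3 MHz.
99 MHz mod fs = 24 MHz.
24 MHz > fs/2 = 18.75 MHz, folds to fs − 24 MHz = 13.5 MHz.
105 MHz mod fs = 30 MHz.
30 MHz > fs/2 = 18.75 MHz, folds to fs − 30 MHz = 7.5 MHz.
106.5 MHz mod fs = 31.5 MHz.
31.5 MHz > fs/2 = 18.75 MHz, folds to fs − 31.5 MHz = 6 MHz.
Distinct values: {3 MHz, 6 MHz, 7.5 MHz, 9.5 MHz, 13.5 MHz}.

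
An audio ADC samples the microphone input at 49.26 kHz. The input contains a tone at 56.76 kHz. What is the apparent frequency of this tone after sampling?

56.76 kHz mod fs = 7.5 kHz.
7.5 kHz ≤ fs/2 = 24.63 kHz, appears at 7.5 kHz.

7.5 kHz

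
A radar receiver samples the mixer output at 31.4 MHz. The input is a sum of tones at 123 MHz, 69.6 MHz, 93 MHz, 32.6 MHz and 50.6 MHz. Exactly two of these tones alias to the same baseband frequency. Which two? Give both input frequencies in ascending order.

32.6 MHz, 93 MHz

fs/2 = 15.7 MHz.
123 MHz mod fs = 28.8 MHz.
28.8 MHz > fs/2 = 15.7 MHz, folds to fs − 28.8 MHz = 2.6 MHz.
69.6 MHz mod fs = 6.8 MHz.
6.8 MHz ≤ fs/2 = 15.7 MHz, appears at 6.8 MHz.
93 MHz mod fs = 30.2 MHz.
30.2 MHz > fs/2 = 15.7 MHz, folds to fs − 30.2 MHz = 1.2 MHz.
32.6 MHz mod fs = 1.2 MHz.
1.2 MHz ≤ fs/2 = 15.7 MHz, appears at 1.2 MHz.
50.6 MHz mod fs = 19.2 MHz.
19.2 MHz > fs/2 = 15.7 MHz, folds to fs − 19.2 MHz = 12.2 MHz.
32.6 MHz and 93 MHz both map to 1.2 MHz.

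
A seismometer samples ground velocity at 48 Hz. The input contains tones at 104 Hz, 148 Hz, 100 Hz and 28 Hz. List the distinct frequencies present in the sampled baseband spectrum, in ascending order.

4 Hz, 8 Hz, 20 Hz

fs/2 = 24 Hz.
104 Hz mod fs = 8 Hz.
8 Hz ≤ fs/2 = 24 Hz, appears at 8 Hz.
148 Hz mod fs = 4 Hz.
4 Hz ≤ fs/2 = 24 Hz, appears at 4 Hz.
100 Hz mod fs = 4 Hz.
4 Hz ≤ fs/2 = 24 Hz, appears at 4 Hz.
28 Hz > fs/2 = 24 Hz, folds to fs − 28 Hz = 20 Hz.
Distinct values: {4 Hz, 8 Hz, 20 Hz}.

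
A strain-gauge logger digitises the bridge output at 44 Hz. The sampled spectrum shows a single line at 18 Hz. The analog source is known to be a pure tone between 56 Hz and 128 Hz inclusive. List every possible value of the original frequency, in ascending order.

Frequencies that alias to 18 Hz are k·fs ± 18 Hz for integer k ≥ 0.
k=0: 18 Hz.
k=1: 26 Hz, 62 Hz.
k=2: 70 Hz, 106 Hz.
k=3: 114 Hz, 150 Hz.
k=4: 158 Hz, 194 Hz.
Within [56 Hz, 128 Hz]: 62 Hz, 70 Hz, 106 Hz, 114 Hz.

62 Hz, 70 Hz, 106 Hz, 114 Hz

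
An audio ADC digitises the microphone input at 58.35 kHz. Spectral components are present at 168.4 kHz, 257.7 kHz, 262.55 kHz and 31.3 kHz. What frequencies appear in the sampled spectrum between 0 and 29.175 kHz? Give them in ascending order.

fs/2 = 29.175 kHz.
168.4 kHz mod fs = 51.7 kHz.
51.7 kHz > fs/2 = 29.175 kHz, folds to fs − 51.7 kHz = 6.65 kHz.
257.7 kHz mod fs = 24.3 kHz.
24.3 kHz ≤ fs/2 = 29.175 kHz, appears at 24.3 kHz.
262.55 kHz mod fs = 29.15 kHz.
29.15 kHz ≤ fs/2 = 29.175 kHz, appears at 29.15 kHz.
31.3 kHz > fs/2 = 29.175 kHz, folds to fs − 31.3 kHz = 27.05 kHz.
Distinct values: {6.65 kHz, 24.3 kHz, 27.05 kHz, 29.15 kHz}.

6.65 kHz, 24.3 kHz, 27.05 kHz, 29.15 kHz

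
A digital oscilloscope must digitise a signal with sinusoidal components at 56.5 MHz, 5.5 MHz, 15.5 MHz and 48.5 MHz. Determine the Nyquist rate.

Highest-frequency component: 56.5 MHz.
Nyquist rate = 2 × 56.5 MHz = 113 MHz.

113 MHz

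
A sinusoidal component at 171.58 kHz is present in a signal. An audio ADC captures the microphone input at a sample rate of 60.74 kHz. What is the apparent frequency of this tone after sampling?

10.64 kHz

171.58 kHz mod fs = 50.1 kHz.
50.1 kHz > fs/2 = 30.37 kHz, folds to fs − 50.1 kHz = 10.64 kHz.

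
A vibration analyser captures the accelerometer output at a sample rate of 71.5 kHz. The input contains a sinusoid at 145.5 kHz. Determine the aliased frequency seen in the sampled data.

145.5 kHz mod fs = 2.5 kHz.
2.5 kHz ≤ fs/2 = 35.75 kHz, appears at 2.5 kHz.

2.5 kHz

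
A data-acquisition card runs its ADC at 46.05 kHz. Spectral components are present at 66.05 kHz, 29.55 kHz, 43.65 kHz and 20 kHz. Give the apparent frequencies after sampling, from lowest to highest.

fs/2 = 23.025 kHz.
66.05 kHz mod fs = 20 kHz.
20 kHz ≤ fs/2 = 23.025 kHz, appears at 20 kHz.
29.55 kHz > fs/2 = 23.025 kHz, folds to fs − 29.55 kHz = 16.5 kHz.
43.65 kHz > fs/2 = 23.025 kHz, folds to fs − 43.65 kHz = 2.4 kHz.
20 kHz ≤ fs/2 = 23.025 kHz, passes unchanged.
Distinct values: {2.4 kHz, 16.5 kHz, 20 kHz}.

2.4 kHz, 16.5 kHz, 20 kHz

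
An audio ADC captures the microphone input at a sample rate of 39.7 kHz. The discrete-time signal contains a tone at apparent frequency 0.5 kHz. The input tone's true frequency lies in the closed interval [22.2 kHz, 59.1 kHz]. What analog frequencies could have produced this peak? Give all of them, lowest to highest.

Frequencies that alias to 0.5 kHz are k·fs ± 0.5 kHz for integer k ≥ 0.
k=0: 0.5 kHz.
k=1: 39.2 kHz, 40.2 kHz.
k=2: 78.9 kHz, 79.9 kHz.
Within [22.2 kHz, 59.1 kHz]: 39.2 kHz, 40.2 kHz.

39.2 kHz, 40.2 kHz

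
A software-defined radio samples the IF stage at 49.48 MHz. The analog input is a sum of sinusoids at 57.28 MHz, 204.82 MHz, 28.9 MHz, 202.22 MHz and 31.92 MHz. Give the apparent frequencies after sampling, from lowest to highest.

fs/2 = 24.74 MHz.
57.28 MHz mod fs = 7.8 MHz.
7.8 MHz ≤ fs/2 = 24.74 MHz, appears at 7.8 MHz.
204.82 MHz mod fs = 6.9 MHz.
6.9 MHz ≤ fs/2 = 24.74 MHz, appears at 6.9 MHz.
28.9 MHz > fs/2 = 24.74 MHz, folds to fs − 28.9 MHz = 20.58 MHz.
202.22 MHz mod fs = 4.3 MHz.
4.3 MHz ≤ fs/2 = 24.74 MHz, appears at 4.3 MHz.
31.92 MHz > fs/2 = 24.74 MHz, folds to fs − 31.92 MHz = 17.56 MHz.
Distinct values: {4.3 MHz, 6.9 MHz, 7.8 MHz, 17.56 MHz, 20.58 MHz}.

4.3 MHz, 6.9 MHz, 7.8 MHz, 17.56 MHz, 20.58 MHz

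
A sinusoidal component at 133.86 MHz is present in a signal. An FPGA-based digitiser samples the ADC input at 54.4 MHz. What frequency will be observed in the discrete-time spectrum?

25.06 MHz

133.86 MHz mod fs = 25.06 MHz.
25.06 MHz ≤ fs/2 = 27.2 MHz, appears at 25.06 MHz.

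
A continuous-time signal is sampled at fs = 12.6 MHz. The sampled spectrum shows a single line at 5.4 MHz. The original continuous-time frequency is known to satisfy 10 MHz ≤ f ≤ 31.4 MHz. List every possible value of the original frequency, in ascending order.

Frequencies that alias to 5.4 MHz are k·fs ± 5.4 MHz for integer k ≥ 0.
k=0: 5.4 MHz.
k=1: 7.2 MHz, 18 MHz.
k=2: 19.8 MHz, 30.6 MHz.
k=3: 32.4 MHz, 43.2 MHz.
Within [10 MHz, 31.4 MHz]: 18 MHz, 19.8 MHz, 30.6 MHz.

18 MHz, 19.8 MHz, 30.6 MHz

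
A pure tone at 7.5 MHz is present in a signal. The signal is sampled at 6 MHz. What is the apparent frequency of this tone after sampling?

7.5 MHz mod fs = 1.5 MHz.
1.5 MHz ≤ fs/2 = 3 MHz, appears at 1.5 MHz.

1.5 MHz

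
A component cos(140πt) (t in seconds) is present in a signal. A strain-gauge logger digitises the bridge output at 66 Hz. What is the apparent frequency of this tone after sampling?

ω = 140π rad/s → f = ω/(2π) = 70 Hz.
70 Hz mod fs = 4 Hz.
4 Hz ≤ fs/2 = 33 Hz, appears at 4 Hz.

4 Hz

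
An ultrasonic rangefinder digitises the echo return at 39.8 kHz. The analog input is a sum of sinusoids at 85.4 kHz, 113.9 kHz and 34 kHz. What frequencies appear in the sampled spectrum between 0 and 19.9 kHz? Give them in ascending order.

5.5 kHz, 5.8 kHz

fs/2 = 19.9 kHz.
85.4 kHz mod fs = 5.8 kHz.
5.8 kHz ≤ fs/2 = 19.9 kHz, appears at 5.8 kHz.
113.9 kHz mod fs = 34.3 kHz.
34.3 kHz > fs/2 = 19.9 kHz, folds to fs − 34.3 kHz = 5.5 kHz.
34 kHz > fs/2 = 19.9 kHz, folds to fs − 34 kHz = 5.8 kHz.
Distinct values: {5.5 kHz, 5.8 kHz}.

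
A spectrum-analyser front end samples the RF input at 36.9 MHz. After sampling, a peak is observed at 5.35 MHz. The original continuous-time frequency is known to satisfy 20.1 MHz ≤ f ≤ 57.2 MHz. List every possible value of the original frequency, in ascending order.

Frequencies that alias to 5.35 MHz are k·fs ± 5.35 MHz for integer k ≥ 0.
k=0: 5.35 MHz.
k=1: 31.55 MHz, 42.25 MHz.
k=2: 68.45 MHz, 79.15 MHz.
Within [20.1 MHz, 57.2 MHz]: 31.55 MHz, 42.25 MHz.

31.55 MHz, 42.25 MHz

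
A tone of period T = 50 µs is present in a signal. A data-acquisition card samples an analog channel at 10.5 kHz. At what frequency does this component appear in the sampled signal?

1 kHz

T = 50 µs → f = 1/T = 20 kHz.
20 kHz mod fs = 9.5 kHz.
9.5 kHz > fs/2 = 5.25 kHz, folds to fs − 9.5 kHz = 1 kHz.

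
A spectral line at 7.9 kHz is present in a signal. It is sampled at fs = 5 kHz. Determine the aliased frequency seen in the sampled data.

2.1 kHz

7.9 kHz mod fs = 2.9 kHz.
2.9 kHz > fs/2 = 2.5 kHz, folds to fs − 2.9 kHz = 2.1 kHz.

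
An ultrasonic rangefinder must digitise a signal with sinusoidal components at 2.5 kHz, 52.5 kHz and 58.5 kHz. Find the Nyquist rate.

Highest-frequency component: 58.5 kHz.
Nyquist rate = 2 × 58.5 kHz = 117 kHz.

117 kHz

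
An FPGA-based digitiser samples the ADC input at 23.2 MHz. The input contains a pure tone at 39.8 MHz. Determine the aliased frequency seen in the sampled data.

39.8 MHz mod fs = 16.6 MHz.
16.6 MHz > fs/2 = 11.6 MHz, folds to fs − 16.6 MHz = 6.6 MHz.

6.6 MHz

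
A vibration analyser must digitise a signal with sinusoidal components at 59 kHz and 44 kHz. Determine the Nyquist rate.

118 kHz

Highest-frequency component: 59 kHz.
Nyquist rate = 2 × 59 kHz = 118 kHz.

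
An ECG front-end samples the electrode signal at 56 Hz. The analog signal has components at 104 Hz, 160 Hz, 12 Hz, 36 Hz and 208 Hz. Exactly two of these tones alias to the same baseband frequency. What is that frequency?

fs/2 = 28 Hz.
104 Hz mod fs = 48 Hz.
48 Hz > fs/2 = 28 Hz, folds to fs − 48 Hz = 8 Hz.
160 Hz mod fs = 48 Hz.
48 Hz > fs/2 = 28 Hz, folds to fs − 48 Hz = 8 Hz.
12 Hz ≤ fs/2 = 28 Hz, passes unchanged.
36 Hz > fs/2 = 28 Hz, folds to fs − 36 Hz = 20 Hz.
208 Hz mod fs = 40 Hz.
40 Hz > fs/2 = 28 Hz, folds to fs − 40 Hz = 16 Hz.
104 Hz and 160 Hz both map to 8 Hz.

8 Hz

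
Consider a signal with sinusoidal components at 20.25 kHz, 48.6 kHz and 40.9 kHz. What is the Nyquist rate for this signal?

Highest-frequency component: 48.6 kHz.
Nyquist rate = 2 × 48.6 kHz = 97.2 kHz.

97.2 kHz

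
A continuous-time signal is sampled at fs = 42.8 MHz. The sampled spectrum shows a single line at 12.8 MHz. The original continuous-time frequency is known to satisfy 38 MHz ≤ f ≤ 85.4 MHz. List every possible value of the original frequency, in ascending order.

Frequencies that alias to 12.8 MHz are k·fs ± 12.8 MHz for integer k ≥ 0.
k=0: 12.8 MHz.
k=1: 30 MHz, 55.6 MHz.
k=2: 72.8 MHz, 98.4 MHz.
k=3: 115.6 MHz, 141.2 MHz.
Within [38 MHz, 85.4 MHz]: 55.6 MHz, 72.8 MHz.

55.6 MHz, 72.8 MHz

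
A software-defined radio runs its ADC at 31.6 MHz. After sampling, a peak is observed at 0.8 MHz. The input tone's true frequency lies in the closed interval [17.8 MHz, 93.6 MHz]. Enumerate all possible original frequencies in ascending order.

30.8 MHz, 32.4 MHz, 62.4 MHz, 64 MHz

Frequencies that alias to 0.8 MHz are k·fs ± 0.8 MHz for integer k ≥ 0.
k=0: 0.8 MHz.
k=1: 30.8 MHz, 32.4 MHz.
k=2: 62.4 MHz, 64 MHz.
k=3: 94 MHz, 95.6 MHz.
Within [17.8 MHz, 93.6 MHz]: 30.8 MHz, 32.4 MHz, 62.4 MHz, 64 MHz.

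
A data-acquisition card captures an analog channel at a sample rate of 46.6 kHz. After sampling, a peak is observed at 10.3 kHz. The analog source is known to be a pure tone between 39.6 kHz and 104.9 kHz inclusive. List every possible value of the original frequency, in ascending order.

56.9 kHz, 82.9 kHz, 103.5 kHz

Frequencies that alias to 10.3 kHz are k·fs ± 10.3 kHz for integer k ≥ 0.
k=0: 10.3 kHz.
k=1: 36.3 kHz, 56.9 kHz.
k=2: 82.9 kHz, 103.5 kHz.
k=3: 129.5 kHz, 150.1 kHz.
Within [39.6 kHz, 104.9 kHz]: 56.9 kHz, 82.9 kHz, 103.5 kHz.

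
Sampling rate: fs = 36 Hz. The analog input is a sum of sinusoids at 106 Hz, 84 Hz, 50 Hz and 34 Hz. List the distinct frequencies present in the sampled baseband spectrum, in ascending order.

fs/2 = 18 Hz.
106 Hz mod fs = 34 Hz.
34 Hz > fs/2 = 18 Hz, folds to fs − 34 Hz = 2 Hz.
84 Hz mod fs = 12 Hz.
12 Hz ≤ fs/2 = 18 Hz, appears at 12 Hz.
50 Hz mod fs = 14 Hz.
14 Hz ≤ fs/2 = 18 Hz, appears at 14 Hz.
34 Hz > fs/2 = 18 Hz, folds to fs − 34 Hz = 2 Hz.
Distinct values: {2 Hz, 12 Hz, 14 Hz}.

2 Hz, 12 Hz, 14 Hz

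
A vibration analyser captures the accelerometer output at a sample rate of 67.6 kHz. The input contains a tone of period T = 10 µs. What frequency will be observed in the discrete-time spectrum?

32.4 kHz

T = 10 µs → f = 1/T = 100 kHz.
100 kHz mod fs = 32.4 kHz.
32.4 kHz ≤ fs/2 = 33.8 kHz, appears at 32.4 kHz.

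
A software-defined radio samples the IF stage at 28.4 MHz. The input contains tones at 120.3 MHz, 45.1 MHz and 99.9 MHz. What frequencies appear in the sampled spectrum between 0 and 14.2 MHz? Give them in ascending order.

6.7 MHz, 11.7 MHz, 13.7 MHz

fs/2 = 14.2 MHz.
120.3 MHz mod fs = 6.7 MHz.
6.7 MHz ≤ fs/2 = 14.2 MHz, appears at 6.7 MHz.
45.1 MHz mod fs = 16.7 MHz.
16.7 MHz > fs/2 = 14.2 MHz, folds to fs − 16.7 MHz = 11.7 MHz.
99.9 MHz mod fs = 14.7 MHz.
14.7 MHz > fs/2 = 14.2 MHz, folds to fs − 14.7 MHz = 13.7 MHz.
Distinct values: {6.7 MHz, 11.7 MHz, 13.7 MHz}.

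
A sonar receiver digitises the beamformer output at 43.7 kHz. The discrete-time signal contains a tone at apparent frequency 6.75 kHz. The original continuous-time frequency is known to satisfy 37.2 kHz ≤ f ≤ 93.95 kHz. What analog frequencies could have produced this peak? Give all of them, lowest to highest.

Frequencies that alias to 6.75 kHz are k·fs ± 6.75 kHz for integer k ≥ 0.
k=0: 6.75 kHz.
k=1: 36.95 kHz, 50.45 kHz.
k=2: 80.65 kHz, 94.15 kHz.
k=3: 124.35 kHz, 137.85 kHz.
Within [37.2 kHz, 93.95 kHz]: 50.45 kHz, 80.65 kHz.

50.45 kHz, 80.65 kHz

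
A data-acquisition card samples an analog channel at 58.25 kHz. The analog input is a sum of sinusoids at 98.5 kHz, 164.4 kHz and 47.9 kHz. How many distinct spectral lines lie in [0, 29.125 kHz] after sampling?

2

fs/2 = 29.125 kHz.
98.5 kHz mod fs = 40.25 kHz.
40.25 kHz > fs/2 = 29.125 kHz, folds to fs − 40.25 kHz = 18 kHz.
164.4 kHz mod fs = 47.9 kHz.
47.9 kHz > fs/2 = 29.125 kHz, folds to fs − 47.9 kHz = 10.35 kHz.
47.9 kHz > fs/2 = 29.125 kHz, folds to fs − 47.9 kHz = 10.35 kHz.
Distinct values: {10.35 kHz, 18 kHz} → 2.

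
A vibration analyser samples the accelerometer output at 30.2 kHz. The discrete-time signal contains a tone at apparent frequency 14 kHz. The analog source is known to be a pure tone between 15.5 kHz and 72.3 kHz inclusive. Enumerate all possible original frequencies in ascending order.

Frequencies that alias to 14 kHz are k·fs ± 14 kHz for integer k ≥ 0.
k=0: 14 kHz.
k=1: 16.2 kHz, 44.2 kHz.
k=2: 46.4 kHz, 74.4 kHz.
k=3: 76.6 kHz, 104.6 kHz.
Within [15.5 kHz, 72.3 kHz]: 16.2 kHz, 44.2 kHz, 46.4 kHz.

16.2 kHz, 44.2 kHz, 46.4 kHz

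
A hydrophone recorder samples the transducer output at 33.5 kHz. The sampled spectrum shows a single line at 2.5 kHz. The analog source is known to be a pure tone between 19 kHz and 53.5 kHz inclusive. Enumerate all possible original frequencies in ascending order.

Frequencies that alias to 2.5 kHz are k·fs ± 2.5 kHz for integer k ≥ 0.
k=0: 2.5 kHz.
k=1: 31 kHz, 36 kHz.
k=2: 64.5 kHz, 69.5 kHz.
Within [19 kHz, 53.5 kHz]: 31 kHz, 36 kHz.

31 kHz, 36 kHz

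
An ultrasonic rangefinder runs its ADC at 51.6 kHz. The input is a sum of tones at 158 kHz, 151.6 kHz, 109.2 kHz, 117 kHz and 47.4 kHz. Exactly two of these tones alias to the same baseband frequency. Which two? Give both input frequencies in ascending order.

151.6 kHz, 158 kHz

fs/2 = 25.8 kHz.
158 kHz mod fs = 3.2 kHz.
3.2 kHz ≤ fs/2 = 25.8 kHz, appears at 3.2 kHz.
151.6 kHz mod fs = 48.4 kHz.
48.4 kHz > fs/2 = 25.8 kHz, folds to fs − 48.4 kHz = 3.2 kHz.
109.2 kHz mod fs = 6 kHz.
6 kHz ≤ fs/2 = 25.8 kHz, appears at 6 kHz.
117 kHz mod fs = 13.8 kHz.
13.8 kHz ≤ fs/2 = 25.8 kHz, appears at 13.8 kHz.
47.4 kHz > fs/2 = 25.8 kHz, folds to fs − 47.4 kHz = 4.2 kHz.
151.6 kHz and 158 kHz both map to 3.2 kHz.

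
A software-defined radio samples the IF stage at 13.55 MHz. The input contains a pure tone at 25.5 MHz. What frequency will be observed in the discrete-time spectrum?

1.6 MHz

25.5 MHz mod fs = 11.95 MHz.
11.95 MHz > fs/2 = 6.775 MHz, folds to fs − 11.95 MHz = 1.6 MHz.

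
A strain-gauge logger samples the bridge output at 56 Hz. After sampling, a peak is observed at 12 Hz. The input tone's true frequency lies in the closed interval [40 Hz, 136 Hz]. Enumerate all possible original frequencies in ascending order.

Frequencies that alias to 12 Hz are k·fs ± 12 Hz for integer k ≥ 0.
k=0: 12 Hz.
k=1: 44 Hz, 68 Hz.
k=2: 100 Hz, 124 Hz.
k=3: 156 Hz, 180 Hz.
Within [40 Hz, 136 Hz]: 44 Hz, 68 Hz, 100 Hz, 124 Hz.

44 Hz, 68 Hz, 100 Hz, 124 Hz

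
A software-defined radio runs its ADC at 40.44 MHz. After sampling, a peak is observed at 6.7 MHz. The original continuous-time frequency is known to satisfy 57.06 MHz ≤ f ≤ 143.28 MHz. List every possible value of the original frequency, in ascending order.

74.18 MHz, 87.58 MHz, 114.62 MHz, 128.02 MHz

Frequencies that alias to 6.7 MHz are k·fs ± 6.7 MHz for integer k ≥ 0.
k=0: 6.7 MHz.
k=1: 33.74 MHz, 47.14 MHz.
k=2: 74.18 MHz, 87.58 MHz.
k=3: 114.62 MHz, 128.02 MHz.
k=4: 155.06 MHz, 168.46 MHz.
Within [57.06 MHz, 143.28 MHz]: 74.18 MHz, 87.58 MHz, 114.62 MHz, 128.02 MHz.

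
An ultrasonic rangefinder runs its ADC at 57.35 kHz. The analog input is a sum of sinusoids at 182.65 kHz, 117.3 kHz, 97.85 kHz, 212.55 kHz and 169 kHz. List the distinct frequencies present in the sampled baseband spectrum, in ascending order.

fs/2 = 28.675 kHz.
182.65 kHz mod fs = 10.6 kHz.
10.6 kHz ≤ fs/2 = 28.675 kHz, appears at 10.6 kHz.
117.3 kHz mod fs = 2.6 kHz.
2.6 kHz ≤ fs/2 = 28.675 kHz, appears at 2.6 kHz.
97.85 kHz mod fs = 40.5 kHz.
40.5 kHz > fs/2 = 28.675 kHz, folds to fs − 40.5 kHz = 16.85 kHz.
212.55 kHz mod fs = 40.5 kHz.
40.5 kHz > fs/2 = 28.675 kHz, folds to fs − 40.5 kHz = 16.85 kHz.
169 kHz mod fs = 54.3 kHz.
54.3 kHz > fs/2 = 28.675 kHz, folds to fs − 54.3 kHz = 3.05 kHz.
Distinct values: {2.6 kHz, 3.05 kHz, 10.6 kHz, 16.85 kHz}.

2.6 kHz, 3.05 kHz, 10.6 kHz, 16.85 kHz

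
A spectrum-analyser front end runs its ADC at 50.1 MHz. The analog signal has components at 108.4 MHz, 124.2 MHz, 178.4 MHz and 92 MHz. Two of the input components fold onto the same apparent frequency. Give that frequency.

fs/2 = 25.05 MHz.
108.4 MHz mod fs = 8.2 MHz.
8.2 MHz ≤ fs/2 = 25.05 MHz, appears at 8.2 MHz.
124.2 MHz mod fs = 24 MHz.
24 MHz ≤ fs/2 = 25.05 MHz, appears at 24 MHz.
178.4 MHz mod fs = 28.1 MHz.
28.1 MHz > fs/2 = 25.05 MHz, folds to fs − 28.1 MHz = 22 MHz.
92 MHz mod fs = 41.9 MHz.
41.9 MHz > fs/2 = 25.05 MHz, folds to fs − 41.9 MHz = 8.2 MHz.
92 MHz and 108.4 MHz both map to 8.2 MHz.

8.2 MHz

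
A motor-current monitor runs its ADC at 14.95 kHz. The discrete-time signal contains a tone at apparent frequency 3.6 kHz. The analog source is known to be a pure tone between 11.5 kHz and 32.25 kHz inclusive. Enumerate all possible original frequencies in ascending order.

18.55 kHz, 26.3 kHz

Frequencies that alias to 3.6 kHz are k·fs ± 3.6 kHz for integer k ≥ 0.
k=0: 3.6 kHz.
k=1: 11.35 kHz, 18.55 kHz.
k=2: 26.3 kHz, 33.5 kHz.
k=3: 41.25 kHz, 48.45 kHz.
Within [11.5 kHz, 32.25 kHz]: 18.55 kHz, 26.3 kHz.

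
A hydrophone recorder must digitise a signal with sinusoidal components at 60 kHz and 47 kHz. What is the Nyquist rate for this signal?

Highest-frequency component: 60 kHz.
Nyquist rate = 2 × 60 kHz = 120 kHz.

120 kHz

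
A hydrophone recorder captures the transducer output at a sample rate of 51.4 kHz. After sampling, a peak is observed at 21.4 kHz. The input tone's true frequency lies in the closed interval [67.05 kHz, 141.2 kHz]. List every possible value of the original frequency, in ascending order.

72.8 kHz, 81.4 kHz, 124.2 kHz, 132.8 kHz

Frequencies that alias to 21.4 kHz are k·fs ± 21.4 kHz for integer k ≥ 0.
k=0: 21.4 kHz.
k=1: 30 kHz, 72.8 kHz.
k=2: 81.4 kHz, 124.2 kHz.
k=3: 132.8 kHz, 175.6 kHz.
k=4: 184.2 kHz, 227 kHz.
Within [67.05 kHz, 141.2 kHz]: 72.8 kHz, 81.4 kHz, 124.2 kHz, 132.8 kHz.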